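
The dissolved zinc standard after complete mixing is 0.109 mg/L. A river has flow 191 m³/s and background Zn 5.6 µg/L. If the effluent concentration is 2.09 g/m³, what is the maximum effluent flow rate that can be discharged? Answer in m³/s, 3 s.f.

5.6 µg/L = 0.0056 mg/L.
Mass balance at complete mixing: C_std·(Q_w + Q_r) = Q_w·C_e + Q_r·C_b.
Rearranging, Q_w = Q_r·(C_std − C_b)/(C_e − C_std) = 191·(0.109 − 0.0056) / (2.09 − 0.109) = 9.969 m³/s.

9.97 m³/s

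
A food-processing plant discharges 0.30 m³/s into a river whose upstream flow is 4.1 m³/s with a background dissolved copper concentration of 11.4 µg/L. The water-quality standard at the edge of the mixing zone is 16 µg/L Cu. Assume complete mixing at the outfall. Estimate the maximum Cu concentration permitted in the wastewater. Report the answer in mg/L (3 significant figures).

11.4 µg/L = 0.0114 mg/L.
16 µg/L = 0.016 mg/L.
Mass balance: 0.016·4.4 = 0.3·Cₑ + 4.1·0.0114.
Cₑ = (0.0704 − 0.04674) / 0.3 = 0.07887 mg/L.

0.0789 mg/L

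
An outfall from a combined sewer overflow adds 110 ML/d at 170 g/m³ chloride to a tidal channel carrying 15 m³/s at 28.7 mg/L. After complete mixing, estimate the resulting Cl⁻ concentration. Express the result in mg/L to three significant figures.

110 ML/d = 1.273 m³/s.
By mass balance at complete mixing, C = (1.273·170 + 15·28.7) / (1.273 + 15) = 646.9/16.27 = 39.75 mg/L.

39.8 mg/L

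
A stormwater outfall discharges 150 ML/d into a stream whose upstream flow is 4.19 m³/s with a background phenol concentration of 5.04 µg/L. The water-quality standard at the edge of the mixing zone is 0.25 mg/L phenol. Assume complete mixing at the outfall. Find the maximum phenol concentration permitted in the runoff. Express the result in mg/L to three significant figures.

0.841 mg/L

150 ML/d = 1.736 m³/s.
5.04 µg/L = 0.00504 mg/L.
Mass balance: 0.25·5.926 = 1.736·Cₑ + 4.19·0.00504.
Cₑ = (1.482 − 0.02112) / 1.736 = 0.8412 mg/L.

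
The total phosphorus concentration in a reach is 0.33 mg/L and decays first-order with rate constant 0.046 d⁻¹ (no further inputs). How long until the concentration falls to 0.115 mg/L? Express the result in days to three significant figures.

22.9 d

t = ln(C₀/C)/k = ln(0.33/0.115)/0.046 = 1.054/0.046 = 22.92 d.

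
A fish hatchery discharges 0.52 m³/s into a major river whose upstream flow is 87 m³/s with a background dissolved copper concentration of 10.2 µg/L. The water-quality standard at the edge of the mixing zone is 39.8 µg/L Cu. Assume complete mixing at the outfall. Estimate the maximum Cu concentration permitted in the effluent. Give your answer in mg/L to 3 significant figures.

4.99 mg/L

10.2 µg/L = 0.0102 mg/L.
39.8 µg/L = 0.0398 mg/L.
Mass balance: 0.0398·87.52 = 0.52·Cₑ + 87·0.0102.
Cₑ = (3.483 − 0.8874) / 0.52 = 4.992 mg/L.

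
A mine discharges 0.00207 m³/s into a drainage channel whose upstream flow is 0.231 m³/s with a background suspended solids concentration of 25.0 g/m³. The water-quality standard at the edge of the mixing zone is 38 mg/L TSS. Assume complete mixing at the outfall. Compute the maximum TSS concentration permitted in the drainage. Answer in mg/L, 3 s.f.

Mass balance: 38·0.2331 = 0.00207·Cₑ + 0.231·25.
Cₑ = (8.857 − 5.775) / 0.00207 = 1489 mg/L.

1490 mg/L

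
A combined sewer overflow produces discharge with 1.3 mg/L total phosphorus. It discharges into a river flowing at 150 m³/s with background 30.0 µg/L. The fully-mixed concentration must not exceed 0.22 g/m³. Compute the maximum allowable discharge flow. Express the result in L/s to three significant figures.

26400 L/s

30.0 µg/L = 0.03 mg/L.
Mass balance at complete mixing: C_std·(Q_w + Q_r) = Q_w·C_e + Q_r·C_b.
Rearranging, Q_w = Q_r·(C_std − C_b)/(C_e − C_std) = 150·(0.22 − 0.03) / (1.3 − 0.22) = 26.39 m³/s.
= 2.639e+04 L/s.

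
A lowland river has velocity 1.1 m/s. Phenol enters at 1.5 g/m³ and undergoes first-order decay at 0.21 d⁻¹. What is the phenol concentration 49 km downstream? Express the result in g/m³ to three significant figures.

1.35 g/m³

Travel time t = 49 km / 1.1 m/s = 4.9e+04/1.1 = 4.455e+04 s = 0.5156 d.
First-order decay: C = 1.5·exp(−0.21·0.5156) = 1.5·0.8974 = 1.346 g/m³.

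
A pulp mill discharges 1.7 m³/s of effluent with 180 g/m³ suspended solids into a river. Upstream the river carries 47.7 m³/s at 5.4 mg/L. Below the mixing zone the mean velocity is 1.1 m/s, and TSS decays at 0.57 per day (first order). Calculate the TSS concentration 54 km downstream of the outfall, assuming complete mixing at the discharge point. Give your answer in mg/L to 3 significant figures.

8.25 mg/L

After complete mixing, C₀ = (1.7·180 + 47.7·5.4) / 49.4 = 11.41 mg/L.
Travel time t = 5.4e+04 m / 1.1 m/s = 4.909e+04 s = 0.5682 d.
C = 11.41·exp(−0.57·0.5682) = 11.41·0.7233 = 8.252 mg/L.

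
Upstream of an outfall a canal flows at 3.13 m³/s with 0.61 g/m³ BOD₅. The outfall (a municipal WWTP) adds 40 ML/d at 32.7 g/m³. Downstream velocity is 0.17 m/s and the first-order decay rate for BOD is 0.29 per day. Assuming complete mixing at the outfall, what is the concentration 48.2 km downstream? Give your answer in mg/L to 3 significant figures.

40 ML/d = 0.463 m³/s.
After complete mixing, C₀ = (0.463·32.7 + 3.13·0.61) / 3.593 = 4.745 mg/L.
Travel time t = 4.82e+04 m / 0.17 m/s = 2.835e+05 s = 3.282 d.
C = 4.745·exp(−0.29·3.282) = 4.745·0.3861 = 1.832 mg/L.

1.83 mg/L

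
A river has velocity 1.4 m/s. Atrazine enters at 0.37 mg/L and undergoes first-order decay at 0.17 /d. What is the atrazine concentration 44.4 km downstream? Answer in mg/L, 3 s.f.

0.348 mg/L

Travel time t = 44.4 km / 1.4 m/s = 4.44e+04/1.4 = 3.171e+04 s = 0.3671 d.
First-order decay: C = 0.37·exp(−0.17·0.3671) = 0.37·0.9395 = 0.3476 mg/L.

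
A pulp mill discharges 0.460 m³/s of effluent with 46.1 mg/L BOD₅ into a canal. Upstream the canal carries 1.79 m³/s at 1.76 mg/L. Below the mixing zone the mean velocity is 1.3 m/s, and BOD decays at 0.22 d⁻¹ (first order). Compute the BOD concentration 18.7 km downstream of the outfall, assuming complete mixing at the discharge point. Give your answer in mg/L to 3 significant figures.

10.4 mg/L

After complete mixing, C₀ = (0.46·46.1 + 1.79·1.76) / 2.25 = 10.83 mg/L.
Travel time t = 1.87e+04 m / 1.3 m/s = 1.438e+04 s = 0.1665 d.
C = 10.83·exp(−0.22·0.1665) = 10.83·0.964 = 10.44 mg/L.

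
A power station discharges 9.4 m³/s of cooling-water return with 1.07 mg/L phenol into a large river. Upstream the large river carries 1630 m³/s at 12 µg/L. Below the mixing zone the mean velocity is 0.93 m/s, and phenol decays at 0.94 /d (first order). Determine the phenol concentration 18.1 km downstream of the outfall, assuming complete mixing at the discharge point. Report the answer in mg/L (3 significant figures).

12 µg/L = 0.012 mg/L.
After complete mixing, C₀ = (9.4·1.07 + 1630·0.012) / 1639 = 0.01807 mg/L.
Travel time t = 1.81e+04 m / 0.93 m/s = 1.946e+04 s = 0.2253 d.
C = 0.01807·exp(−0.94·0.2253) = 0.01807·0.8092 = 0.01462 mg/L.

0.0146 mg/L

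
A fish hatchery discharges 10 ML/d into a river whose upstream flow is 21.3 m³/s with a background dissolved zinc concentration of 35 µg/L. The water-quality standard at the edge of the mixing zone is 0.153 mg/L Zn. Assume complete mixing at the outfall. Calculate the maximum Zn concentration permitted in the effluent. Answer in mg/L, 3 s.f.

21.9 mg/L

10 ML/d = 0.1157 m³/s.
35 µg/L = 0.035 mg/L.
Mass balance: 0.153·21.42 = 0.1157·Cₑ + 21.3·0.035.
Cₑ = (3.277 − 0.7455) / 0.1157 = 21.87 mg/L.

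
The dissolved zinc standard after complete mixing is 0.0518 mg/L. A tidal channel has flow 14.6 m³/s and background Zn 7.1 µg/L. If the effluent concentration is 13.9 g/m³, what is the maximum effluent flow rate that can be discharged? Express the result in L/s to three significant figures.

47.1 L/s

7.1 µg/L = 0.0071 mg/L.
Mass balance at complete mixing: C_std·(Q_w + Q_r) = Q_w·C_e + Q_r·C_b.
Rearranging, Q_w = Q_r·(C_std − C_b)/(C_e − C_std) = 14.6·(0.0518 − 0.0071) / (13.9 − 0.0518) = 0.04713 m³/s.
= 47.13 L/s.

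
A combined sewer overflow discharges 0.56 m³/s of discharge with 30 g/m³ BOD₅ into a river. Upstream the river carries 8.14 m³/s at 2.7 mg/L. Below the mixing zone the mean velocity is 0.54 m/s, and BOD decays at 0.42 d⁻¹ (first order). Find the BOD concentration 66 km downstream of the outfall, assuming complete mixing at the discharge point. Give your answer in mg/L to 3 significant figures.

After complete mixing, C₀ = (0.56·30 + 8.14·2.7) / 8.7 = 4.457 mg/L.
Travel time t = 6.6e+04 m / 0.54 m/s = 1.222e+05 s = 1.415 d.
C = 4.457·exp(−0.42·1.415) = 4.457·0.552 = 2.461 mg/L.

2.46 mg/L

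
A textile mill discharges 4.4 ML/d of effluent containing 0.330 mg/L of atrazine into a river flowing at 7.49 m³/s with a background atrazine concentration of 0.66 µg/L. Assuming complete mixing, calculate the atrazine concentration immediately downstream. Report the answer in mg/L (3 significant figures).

4.4 ML/d = 0.05093 m³/s.
0.66 µg/L = 0.00066 mg/L.
Flow-weighted mixing gives C = (0.05093·0.33 + 7.49·0.00066) / (0.05093 + 7.49) = 0.02175/7.541 = 0.002884 mg/L.

0.00288 mg/L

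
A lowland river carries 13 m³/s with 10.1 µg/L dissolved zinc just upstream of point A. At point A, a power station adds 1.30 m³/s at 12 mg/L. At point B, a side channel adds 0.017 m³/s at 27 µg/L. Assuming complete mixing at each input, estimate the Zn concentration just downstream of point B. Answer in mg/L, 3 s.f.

1.10 mg/L

10.1 µg/L = 0.0101 mg/L.
After input A: C = (13·0.0101 + 1.3·12) / 14.3 = 1.1 mg/L.
27 µg/L = 0.027 mg/L.
After input B: C = (14.3·1.1 + 0.017·0.027) / 14.32 = 1.099 mg/L.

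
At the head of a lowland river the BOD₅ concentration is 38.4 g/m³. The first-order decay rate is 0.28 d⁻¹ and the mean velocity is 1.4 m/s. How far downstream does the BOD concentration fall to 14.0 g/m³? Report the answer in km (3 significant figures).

From C = C₀·e^(−kt), t = ln(C₀/C)/k = ln(38.4/14.0)/0.28 = 1.009/0.28 = 3.604 d.
Distance = v·t = 1.4 m/s × 3.113e+05 s = 4.359e+05 m = 435.9 km.

436 km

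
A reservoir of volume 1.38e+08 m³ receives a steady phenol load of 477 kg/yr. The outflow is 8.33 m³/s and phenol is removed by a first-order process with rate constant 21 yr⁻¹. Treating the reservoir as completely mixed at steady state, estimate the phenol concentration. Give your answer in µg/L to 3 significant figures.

0.151 µg/L

Outflow Q = 8.33 m³/s × 3.156e+07 s/yr = 2.629e+08 m³/yr.
Steady-state CSTR mass balance: W = Q·C + k·V·C, so C = W/(Q + kV).
Q + kV = 2.629e+08 + 21·1.38e+08 = 3.161e+09 m³/yr.
C = 477/3.161e+09 = 1.509e-07 kg/m³ = 0.0001509 mg/L = 0.1509 µg/L.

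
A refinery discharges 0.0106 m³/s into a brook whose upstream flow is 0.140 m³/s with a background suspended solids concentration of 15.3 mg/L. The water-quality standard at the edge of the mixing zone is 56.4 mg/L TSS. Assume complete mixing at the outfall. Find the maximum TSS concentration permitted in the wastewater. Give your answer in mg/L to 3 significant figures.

599 mg/L

Mass balance: 56.4·0.1506 = 0.0106·Cₑ + 0.14·15.3.
Cₑ = (8.494 − 2.142) / 0.0106 = 599.2 mg/L.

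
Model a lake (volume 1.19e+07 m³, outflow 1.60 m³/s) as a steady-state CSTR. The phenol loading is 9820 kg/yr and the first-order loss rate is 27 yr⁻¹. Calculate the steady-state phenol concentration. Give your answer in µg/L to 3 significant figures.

Outflow Q = 1.60 m³/s × 3.156e+07 s/yr = 5.049e+07 m³/yr.
Steady-state CSTR mass balance: W = Q·C + k·V·C, so C = W/(Q + kV).
Q + kV = 5.049e+07 + 27·1.19e+07 = 3.718e+08 m³/yr.
C = 9820/3.718e+08 = 2.641e-05 kg/m³ = 0.02641 mg/L = 26.41 µg/L.

26.4 µg/L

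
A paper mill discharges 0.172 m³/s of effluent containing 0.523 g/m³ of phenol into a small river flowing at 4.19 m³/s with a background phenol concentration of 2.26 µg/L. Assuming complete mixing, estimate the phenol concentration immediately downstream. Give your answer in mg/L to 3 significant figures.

2.26 µg/L = 0.00226 mg/L.
Flow-weighted mixing gives C = (0.172·0.523 + 4.19·0.00226) / (0.172 + 4.19) = 0.09943/4.362 = 0.02279 mg/L.

0.0228 mg/L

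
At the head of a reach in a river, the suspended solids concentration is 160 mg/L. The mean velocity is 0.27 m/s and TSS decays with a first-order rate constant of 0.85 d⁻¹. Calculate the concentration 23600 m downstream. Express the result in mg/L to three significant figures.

Travel time t = 23600 m / 0.27 m/s = 2.36e+04/0.27 = 8.741e+04 s = 1.012 d.
First-order decay: C = 160·exp(−0.85·1.012) = 160·0.4232 = 67.71 mg/L.

67.7 mg/L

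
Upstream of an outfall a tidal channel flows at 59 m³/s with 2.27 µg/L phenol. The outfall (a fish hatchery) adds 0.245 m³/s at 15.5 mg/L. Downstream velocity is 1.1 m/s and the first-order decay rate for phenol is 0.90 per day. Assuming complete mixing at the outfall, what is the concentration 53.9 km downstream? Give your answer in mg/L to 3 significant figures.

0.0398 mg/L

2.27 µg/L = 0.00227 mg/L.
After complete mixing, C₀ = (0.245·15.5 + 59·0.00227) / 59.24 = 0.06636 mg/L.
Travel time t = 5.39e+04 m / 1.1 m/s = 4.9e+04 s = 0.5671 d.
C = 0.06636·exp(−0.90·0.5671) = 0.06636·0.6002 = 0.03983 mg/L.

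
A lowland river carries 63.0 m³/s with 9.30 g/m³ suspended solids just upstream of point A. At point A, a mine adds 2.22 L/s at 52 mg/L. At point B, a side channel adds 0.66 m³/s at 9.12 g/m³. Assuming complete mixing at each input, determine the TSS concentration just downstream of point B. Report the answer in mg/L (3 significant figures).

9.30 mg/L

2.22 L/s = 0.00222 m³/s.
After input A: C = (63·9.3 + 0.00222·52) / 63 = 9.302 mg/L.
After input B: C = (63·9.302 + 0.66·9.12) / 63.66 = 9.3 mg/L.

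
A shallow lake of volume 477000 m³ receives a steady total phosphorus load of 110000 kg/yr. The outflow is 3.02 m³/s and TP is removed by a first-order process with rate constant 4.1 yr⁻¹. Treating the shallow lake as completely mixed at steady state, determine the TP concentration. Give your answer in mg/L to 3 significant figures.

1.13 mg/L

Outflow Q = 3.02 m³/s × 3.156e+07 s/yr = 9.53e+07 m³/yr.
Steady-state CSTR mass balance: W = Q·C + k·V·C, so C = W/(Q + kV).
Q + kV = 9.53e+07 + 4.1·477000 = 9.726e+07 m³/yr.
C = 110000/9.726e+07 = 0.001131 kg/m³ = 1.131 mg/L.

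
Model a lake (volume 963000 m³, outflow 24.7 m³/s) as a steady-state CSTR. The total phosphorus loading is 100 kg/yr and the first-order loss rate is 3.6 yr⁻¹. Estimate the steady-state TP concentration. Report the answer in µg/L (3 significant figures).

Outflow Q = 24.7 m³/s × 3.156e+07 s/yr = 7.795e+08 m³/yr.
Steady-state CSTR mass balance: W = Q·C + k·V·C, so C = W/(Q + kV).
Q + kV = 7.795e+08 + 3.6·963000 = 7.829e+08 m³/yr.
C = 100/7.829e+08 = 1.277e-07 kg/m³ = 0.0001277 mg/L = 0.1277 µg/L.

0.128 µg/L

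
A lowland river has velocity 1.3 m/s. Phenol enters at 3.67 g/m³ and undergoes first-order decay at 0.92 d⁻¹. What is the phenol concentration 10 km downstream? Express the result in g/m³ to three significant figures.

3.38 g/m³

Travel time t = 10 km / 1.3 m/s = 1e+04/1.3 = 7692 s = 0.08903 d.
First-order decay: C = 3.67·exp(−0.92·0.08903) = 3.67·0.9214 = 3.381 g/m³.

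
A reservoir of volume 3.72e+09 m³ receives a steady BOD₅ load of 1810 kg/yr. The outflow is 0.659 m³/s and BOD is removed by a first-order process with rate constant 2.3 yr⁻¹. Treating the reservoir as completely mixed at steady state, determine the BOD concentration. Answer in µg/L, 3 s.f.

Outflow Q = 0.659 m³/s × 3.156e+07 s/yr = 2.08e+07 m³/yr.
Steady-state CSTR mass balance: W = Q·C + k·V·C, so C = W/(Q + kV).
Q + kV = 2.08e+07 + 2.3·3.72e+09 = 8.577e+09 m³/yr.
C = 1810/8.577e+09 = 2.11e-07 kg/m³ = 0.000211 mg/L = 0.211 µg/L.

0.211 µg/L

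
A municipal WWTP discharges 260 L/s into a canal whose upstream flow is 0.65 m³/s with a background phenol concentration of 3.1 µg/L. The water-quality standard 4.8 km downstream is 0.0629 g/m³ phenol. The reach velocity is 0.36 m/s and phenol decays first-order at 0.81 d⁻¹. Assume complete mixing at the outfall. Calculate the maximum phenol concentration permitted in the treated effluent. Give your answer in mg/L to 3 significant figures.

0.242 mg/L

260 L/s = 0.26 m³/s.
3.1 µg/L = 0.0031 mg/L.
Travel time to the compliance point: t = 4800/0.36 = 1.333e+04 s = 0.1543 d; decay factor exp(−0.81·0.1543) = 0.8825.
So the concentration just after mixing may be at most 0.0629/0.8825 = 0.07128 mg/L.
Mass balance: 0.07128·0.91 = 0.26·Cₑ + 0.65·0.0031.
Cₑ = (0.06486 − 0.002015) / 0.26 = 0.2417 mg/L.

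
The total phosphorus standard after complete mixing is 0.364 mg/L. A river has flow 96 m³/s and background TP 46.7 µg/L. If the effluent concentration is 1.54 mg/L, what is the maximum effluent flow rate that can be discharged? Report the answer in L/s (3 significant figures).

25900 L/s

46.7 µg/L = 0.0467 mg/L.
Mass balance at complete mixing: C_std·(Q_w + Q_r) = Q_w·C_e + Q_r·C_b.
Rearranging, Q_w = Q_r·(C_std − C_b)/(C_e − C_std) = 96·(0.364 − 0.0467) / (1.54 − 0.364) = 25.9 m³/s.
= 2.59e+04 L/s.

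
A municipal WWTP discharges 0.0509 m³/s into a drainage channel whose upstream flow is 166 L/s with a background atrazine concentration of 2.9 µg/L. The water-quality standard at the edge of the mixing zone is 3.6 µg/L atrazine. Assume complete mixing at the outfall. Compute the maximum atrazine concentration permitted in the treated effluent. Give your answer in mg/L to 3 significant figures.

0.00588 mg/L

166 L/s = 0.166 m³/s.
2.9 µg/L = 0.0029 mg/L.
3.6 µg/L = 0.0036 mg/L.
Mass balance: 0.0036·0.2169 = 0.0509·Cₑ + 0.166·0.0029.
Cₑ = (0.0007808 − 0.0004814) / 0.0509 = 0.005883 mg/L.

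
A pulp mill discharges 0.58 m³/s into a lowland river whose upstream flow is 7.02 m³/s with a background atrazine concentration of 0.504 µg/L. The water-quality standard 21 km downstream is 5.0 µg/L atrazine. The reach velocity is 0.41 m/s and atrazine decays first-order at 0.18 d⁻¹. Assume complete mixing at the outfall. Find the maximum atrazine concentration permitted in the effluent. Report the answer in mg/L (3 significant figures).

0.0668 mg/L

0.504 µg/L = 0.000504 mg/L.
5.0 µg/L = 0.005 mg/L.
Travel time to the compliance point: t = 2.1e+04/0.41 = 5.122e+04 s = 0.5928 d; decay factor exp(−0.18·0.5928) = 0.8988.
So the concentration just after mixing may be at most 0.005/0.8988 = 0.005563 mg/L.
Mass balance: 0.005563·7.6 = 0.58·Cₑ + 7.02·0.000504.
Cₑ = (0.04228 − 0.003538) / 0.58 = 0.06679 mg/L.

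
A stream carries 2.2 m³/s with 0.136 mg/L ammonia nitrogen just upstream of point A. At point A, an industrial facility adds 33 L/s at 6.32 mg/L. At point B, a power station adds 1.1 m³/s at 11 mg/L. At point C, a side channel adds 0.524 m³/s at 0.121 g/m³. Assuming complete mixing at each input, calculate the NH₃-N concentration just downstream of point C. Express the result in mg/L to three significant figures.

3.29 mg/L

33 L/s = 0.033 m³/s.
After input A: C = (2.2·0.136 + 0.033·6.32) / 2.233 = 0.2274 mg/L.
After input B: C = (2.233·0.2274 + 1.1·11) / 3.333 = 3.783 mg/L.
After input C: C = (3.333·3.783 + 0.524·0.121) / 3.857 = 3.285 mg/L.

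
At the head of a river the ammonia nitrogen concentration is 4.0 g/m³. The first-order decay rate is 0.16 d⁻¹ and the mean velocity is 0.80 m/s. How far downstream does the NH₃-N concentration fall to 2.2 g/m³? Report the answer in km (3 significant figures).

From C = C₀·e^(−kt), t = ln(C₀/C)/k = ln(4.0/2.2)/0.16 = 0.5978/0.16 = 3.736 d.
Distance = v·t = 0.80 m/s × 3.228e+05 s = 2.583e+05 m = 258.3 km.

258 km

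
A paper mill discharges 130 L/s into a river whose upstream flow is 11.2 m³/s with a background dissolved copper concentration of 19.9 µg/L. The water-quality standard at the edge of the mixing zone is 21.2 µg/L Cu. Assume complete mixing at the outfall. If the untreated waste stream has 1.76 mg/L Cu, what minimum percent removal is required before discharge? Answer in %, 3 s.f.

130 L/s = 0.13 m³/s.
19.9 µg/L = 0.0199 mg/L.
21.2 µg/L = 0.0212 mg/L.
Mass balance: 0.0212·11.33 = 0.13·Cₑ + 11.2·0.0199.
Cₑ = (0.2402 − 0.2229) / 0.13 = 0.1332 mg/L.
Required removal = 1 − 0.1332/1.76 = 92.43 %.

92.4 %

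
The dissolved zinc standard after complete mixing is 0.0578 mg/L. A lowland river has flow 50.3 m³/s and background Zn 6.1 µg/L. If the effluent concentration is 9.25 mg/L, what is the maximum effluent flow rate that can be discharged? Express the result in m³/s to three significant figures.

0.283 m³/s

6.1 µg/L = 0.0061 mg/L.
Mass balance at complete mixing: C_std·(Q_w + Q_r) = Q_w·C_e + Q_r·C_b.
Rearranging, Q_w = Q_r·(C_std − C_b)/(C_e − C_std) = 50.3·(0.0578 − 0.0061) / (9.25 − 0.0578) = 0.2829 m³/s.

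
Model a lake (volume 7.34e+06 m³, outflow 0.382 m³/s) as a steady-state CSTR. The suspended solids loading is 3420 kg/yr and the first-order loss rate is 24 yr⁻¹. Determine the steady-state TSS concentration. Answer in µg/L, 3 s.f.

18.2 µg/L

Outflow Q = 0.382 m³/s × 3.156e+07 s/yr = 1.206e+07 m³/yr.
Steady-state CSTR mass balance: W = Q·C + k·V·C, so C = W/(Q + kV).
Q + kV = 1.206e+07 + 24·7.34e+06 = 1.882e+08 m³/yr.
C = 3420/1.882e+08 = 1.817e-05 kg/m³ = 0.01817 mg/L = 18.17 µg/L.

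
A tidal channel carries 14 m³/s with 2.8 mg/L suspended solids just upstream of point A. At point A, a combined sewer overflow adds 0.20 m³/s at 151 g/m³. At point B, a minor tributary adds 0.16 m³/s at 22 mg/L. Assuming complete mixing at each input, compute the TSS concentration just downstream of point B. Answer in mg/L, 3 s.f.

5.08 mg/L

After input A: C = (14·2.8 + 0.2·151) / 14.2 = 4.887 mg/L.
After input B: C = (14.2·4.887 + 0.16·22) / 14.36 = 5.078 mg/L.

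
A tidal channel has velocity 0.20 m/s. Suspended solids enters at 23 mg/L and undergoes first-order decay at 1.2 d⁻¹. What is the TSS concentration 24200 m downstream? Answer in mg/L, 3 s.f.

Travel time t = 24200 m / 0.20 m/s = 2.42e+04/0.20 = 1.21e+05 s = 1.4 d.
First-order decay: C = 23·exp(−1.2·1.4) = 23·0.1863 = 4.284 mg/L.

4.28 mg/L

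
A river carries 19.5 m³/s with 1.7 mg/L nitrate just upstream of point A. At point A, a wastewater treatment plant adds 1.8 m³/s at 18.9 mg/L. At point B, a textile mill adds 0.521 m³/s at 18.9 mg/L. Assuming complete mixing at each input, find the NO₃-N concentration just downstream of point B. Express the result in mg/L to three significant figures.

After input A: C = (19.5·1.7 + 1.8·18.9) / 21.3 = 3.154 mg/L.
After input B: C = (21.3·3.154 + 0.521·18.9) / 21.82 = 3.529 mg/L.

3.53 mg/L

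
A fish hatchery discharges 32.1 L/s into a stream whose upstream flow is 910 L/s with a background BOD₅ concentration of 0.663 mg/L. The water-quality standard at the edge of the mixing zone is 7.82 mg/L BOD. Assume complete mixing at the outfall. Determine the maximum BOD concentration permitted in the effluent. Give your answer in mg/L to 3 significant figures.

211 mg/L

32.1 L/s = 0.0321 m³/s.
910 L/s = 0.91 m³/s.
Mass balance: 7.82·0.9421 = 0.0321·Cₑ + 0.91·0.663.
Cₑ = (7.367 − 0.6033) / 0.0321 = 210.7 mg/L.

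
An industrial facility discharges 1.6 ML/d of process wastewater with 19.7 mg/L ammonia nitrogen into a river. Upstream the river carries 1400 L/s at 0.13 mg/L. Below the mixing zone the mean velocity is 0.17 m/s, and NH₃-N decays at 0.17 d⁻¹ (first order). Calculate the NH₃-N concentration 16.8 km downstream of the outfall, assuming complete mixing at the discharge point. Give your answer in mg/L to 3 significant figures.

0.317 mg/L

1.6 ML/d = 0.01852 m³/s.
1400 L/s = 1.4 m³/s.
After complete mixing, C₀ = (0.01852·19.7 + 1.4·0.13) / 1.419 = 0.3855 mg/L.
Travel time t = 1.68e+04 m / 0.17 m/s = 9.882e+04 s = 1.144 d.
C = 0.3855·exp(−0.17·1.144) = 0.3855·0.8233 = 0.3174 mg/L.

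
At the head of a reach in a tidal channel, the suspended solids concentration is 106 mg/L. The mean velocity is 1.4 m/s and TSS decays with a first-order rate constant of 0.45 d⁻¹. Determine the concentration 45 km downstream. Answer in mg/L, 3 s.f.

89.7 mg/L

Travel time t = 45 km / 1.4 m/s = 4.5e+04/1.4 = 3.214e+04 s = 0.372 d.
First-order decay: C = 106·exp(−0.45·0.372) = 106·0.8459 = 89.66 mg/L.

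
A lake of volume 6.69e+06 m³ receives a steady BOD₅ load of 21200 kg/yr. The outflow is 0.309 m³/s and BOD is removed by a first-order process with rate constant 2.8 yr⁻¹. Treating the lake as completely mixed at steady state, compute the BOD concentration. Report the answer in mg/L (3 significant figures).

0.744 mg/L

Outflow Q = 0.309 m³/s × 3.156e+07 s/yr = 9.751e+06 m³/yr.
Steady-state CSTR mass balance: W = Q·C + k·V·C, so C = W/(Q + kV).
Q + kV = 9.751e+06 + 2.8·6.69e+06 = 2.848e+07 m³/yr.
C = 21200/2.848e+07 = 0.0007443 kg/m³ = 0.7443 mg/L.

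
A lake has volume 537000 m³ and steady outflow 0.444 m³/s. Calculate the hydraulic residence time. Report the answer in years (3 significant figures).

0.0383 yr

Q = 0.444 m³/s × 3.156e+07 s/yr = 1.401e+07 m³/yr.
Hydraulic residence time τ = V/Q = 537000/1.401e+07 = 0.03833 yr.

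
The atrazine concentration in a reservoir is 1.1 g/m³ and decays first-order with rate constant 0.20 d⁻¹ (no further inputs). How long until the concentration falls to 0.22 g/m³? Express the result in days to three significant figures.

t = ln(C₀/C)/k = ln(1.1/0.22)/0.20 = 1.609/0.20 = 8.047 d.

8.05 d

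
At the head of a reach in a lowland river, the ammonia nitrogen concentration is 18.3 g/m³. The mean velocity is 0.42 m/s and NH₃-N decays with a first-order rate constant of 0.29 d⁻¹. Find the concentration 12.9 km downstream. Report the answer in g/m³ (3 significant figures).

Travel time t = 12.9 km / 0.42 m/s = 1.29e+04/0.42 = 3.071e+04 s = 0.3555 d.
First-order decay: C = 18.3·exp(−0.29·0.3555) = 18.3·0.902 = 16.51 g/m³.

16.5 g/m³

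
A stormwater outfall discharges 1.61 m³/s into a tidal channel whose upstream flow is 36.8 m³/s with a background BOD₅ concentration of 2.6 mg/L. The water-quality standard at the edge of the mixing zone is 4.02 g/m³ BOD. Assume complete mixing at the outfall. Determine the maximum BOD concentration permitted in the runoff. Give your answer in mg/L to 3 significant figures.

36.5 mg/L

Mass balance: 4.02·38.41 = 1.61·Cₑ + 36.8·2.6.
Cₑ = (154.4 − 95.68) / 1.61 = 36.48 mg/L.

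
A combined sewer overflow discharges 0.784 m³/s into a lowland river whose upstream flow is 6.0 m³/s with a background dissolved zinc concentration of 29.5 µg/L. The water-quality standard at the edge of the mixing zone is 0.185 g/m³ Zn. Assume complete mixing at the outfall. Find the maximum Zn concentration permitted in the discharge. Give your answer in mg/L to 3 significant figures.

1.38 mg/L

29.5 µg/L = 0.0295 mg/L.
Mass balance: 0.185·6.784 = 0.784·Cₑ + 6·0.0295.
Cₑ = (1.255 − 0.177) / 0.784 = 1.375 mg/L.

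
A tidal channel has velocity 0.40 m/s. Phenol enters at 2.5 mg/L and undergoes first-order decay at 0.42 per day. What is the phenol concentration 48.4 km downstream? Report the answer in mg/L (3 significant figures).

1.39 mg/L

Travel time t = 48.4 km / 0.40 m/s = 4.84e+04/0.40 = 1.21e+05 s = 1.4 d.
First-order decay: C = 2.5·exp(−0.42·1.4) = 2.5·0.5553 = 1.388 mg/L.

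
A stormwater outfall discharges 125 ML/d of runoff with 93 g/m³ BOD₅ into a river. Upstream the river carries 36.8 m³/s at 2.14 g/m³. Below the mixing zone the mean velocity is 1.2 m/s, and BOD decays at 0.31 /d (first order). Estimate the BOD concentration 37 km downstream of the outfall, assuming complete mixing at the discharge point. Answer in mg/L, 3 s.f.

125 ML/d = 1.447 m³/s.
After complete mixing, C₀ = (1.447·93 + 36.8·2.14) / 38.25 = 5.577 mg/L.
Travel time t = 3.7e+04 m / 1.2 m/s = 3.083e+04 s = 0.3569 d.
C = 5.577·exp(−0.31·0.3569) = 5.577·0.8953 = 4.993 mg/L.

4.99 mg/L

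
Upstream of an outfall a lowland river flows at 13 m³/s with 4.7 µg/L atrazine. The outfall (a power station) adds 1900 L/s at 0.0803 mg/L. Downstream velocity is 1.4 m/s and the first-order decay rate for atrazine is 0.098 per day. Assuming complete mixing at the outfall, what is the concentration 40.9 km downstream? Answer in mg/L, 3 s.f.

1900 L/s = 1.9 m³/s.
4.7 µg/L = 0.0047 mg/L.
After complete mixing, C₀ = (1.9·0.0803 + 13·0.0047) / 14.9 = 0.01434 mg/L.
Travel time t = 4.09e+04 m / 1.4 m/s = 2.921e+04 s = 0.3381 d.
C = 0.01434·exp(−0.098·0.3381) = 0.01434·0.9674 = 0.01387 mg/L.

0.0139 mg/L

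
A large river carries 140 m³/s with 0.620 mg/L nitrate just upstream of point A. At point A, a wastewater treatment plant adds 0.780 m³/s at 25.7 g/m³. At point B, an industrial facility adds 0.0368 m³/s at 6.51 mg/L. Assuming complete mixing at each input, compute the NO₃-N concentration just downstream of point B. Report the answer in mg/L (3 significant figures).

After input A: C = (140·0.62 + 0.78·25.7) / 140.8 = 0.759 mg/L.
After input B: C = (140.8·0.759 + 0.0368·6.51) / 140.8 = 0.7605 mg/L.

0.760 mg/L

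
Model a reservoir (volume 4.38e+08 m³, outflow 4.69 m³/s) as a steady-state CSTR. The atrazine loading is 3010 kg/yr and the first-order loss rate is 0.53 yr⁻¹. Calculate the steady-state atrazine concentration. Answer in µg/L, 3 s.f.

7.92 µg/L

Outflow Q = 4.69 m³/s × 3.156e+07 s/yr = 1.48e+08 m³/yr.
Steady-state CSTR mass balance: W = Q·C + k·V·C, so C = W/(Q + kV).
Q + kV = 1.48e+08 + 0.53·4.38e+08 = 3.801e+08 m³/yr.
C = 3010/3.801e+08 = 7.918e-06 kg/m³ = 0.007918 mg/L = 7.918 µg/L.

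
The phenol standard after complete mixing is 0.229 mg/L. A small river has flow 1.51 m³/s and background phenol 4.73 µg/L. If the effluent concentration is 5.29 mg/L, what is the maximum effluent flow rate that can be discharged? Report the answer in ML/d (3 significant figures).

5.78 ML/d

4.73 µg/L = 0.00473 mg/L.
Mass balance at complete mixing: C_std·(Q_w + Q_r) = Q_w·C_e + Q_r·C_b.
Rearranging, Q_w = Q_r·(C_std − C_b)/(C_e − C_std) = 1.51·(0.229 − 0.00473) / (5.29 − 0.229) = 0.06691 m³/s.
= 5.781 ML/d.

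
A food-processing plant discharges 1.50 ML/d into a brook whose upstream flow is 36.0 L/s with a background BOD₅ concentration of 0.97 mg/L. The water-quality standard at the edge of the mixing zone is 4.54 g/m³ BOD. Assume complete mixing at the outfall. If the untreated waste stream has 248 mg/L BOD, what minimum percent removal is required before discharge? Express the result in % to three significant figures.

1.50 ML/d = 0.01736 m³/s.
36.0 L/s = 0.036 m³/s.
Mass balance: 4.54·0.05336 = 0.01736·Cₑ + 0.036·0.97.
Cₑ = (0.2423 − 0.03492) / 0.01736 = 11.94 mg/L.
Required removal = 1 − 11.94/248 = 95.18 %.

95.2 %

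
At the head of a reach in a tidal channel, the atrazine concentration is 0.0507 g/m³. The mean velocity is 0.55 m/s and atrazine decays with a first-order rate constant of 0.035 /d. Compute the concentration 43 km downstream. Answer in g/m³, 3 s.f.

Travel time t = 43 km / 0.55 m/s = 4.3e+04/0.55 = 7.818e+04 s = 0.9049 d.
First-order decay: C = 0.0507·exp(−0.035·0.9049) = 0.0507·0.9688 = 0.04912 g/m³.

0.0491 g/m³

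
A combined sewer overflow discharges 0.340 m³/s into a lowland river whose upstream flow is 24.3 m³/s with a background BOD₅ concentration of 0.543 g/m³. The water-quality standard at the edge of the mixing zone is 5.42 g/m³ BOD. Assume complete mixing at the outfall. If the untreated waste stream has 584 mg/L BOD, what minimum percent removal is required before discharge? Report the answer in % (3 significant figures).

39.4 %

Mass balance: 5.42·24.64 = 0.34·Cₑ + 24.3·0.543.
Cₑ = (133.5 − 13.19) / 0.34 = 354 mg/L.
Required removal = 1 − 354/584 = 39.39 %.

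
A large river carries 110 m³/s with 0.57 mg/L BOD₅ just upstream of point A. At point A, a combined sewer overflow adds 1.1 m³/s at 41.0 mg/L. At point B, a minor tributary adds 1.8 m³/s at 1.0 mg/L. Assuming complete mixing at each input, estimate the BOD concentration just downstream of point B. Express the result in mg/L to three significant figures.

After input A: C = (110·0.57 + 1.1·41) / 111.1 = 0.9703 mg/L.
After input B: C = (111.1·0.9703 + 1.8·1) / 112.9 = 0.9708 mg/L.

0.971 mg/L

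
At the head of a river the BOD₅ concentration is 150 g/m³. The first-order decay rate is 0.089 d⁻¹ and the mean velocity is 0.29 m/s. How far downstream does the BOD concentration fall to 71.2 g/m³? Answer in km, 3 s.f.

210 km

From C = C₀·e^(−kt), t = ln(C₀/C)/k = ln(150/71.2)/0.089 = 0.7451/0.089 = 8.372 d.
Distance = v·t = 0.29 m/s × 7.234e+05 s = 2.098e+05 m = 209.8 km.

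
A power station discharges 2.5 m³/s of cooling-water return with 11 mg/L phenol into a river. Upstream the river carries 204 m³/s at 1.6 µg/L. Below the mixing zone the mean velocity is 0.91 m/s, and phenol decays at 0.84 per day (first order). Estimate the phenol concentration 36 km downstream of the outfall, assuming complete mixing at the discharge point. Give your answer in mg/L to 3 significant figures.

0.0917 mg/L

1.6 µg/L = 0.0016 mg/L.
After complete mixing, C₀ = (2.5·11 + 204·0.0016) / 206.5 = 0.1348 mg/L.
Travel time t = 3.6e+04 m / 0.91 m/s = 3.956e+04 s = 0.4579 d.
C = 0.1348·exp(−0.84·0.4579) = 0.1348·0.6807 = 0.09173 mg/L.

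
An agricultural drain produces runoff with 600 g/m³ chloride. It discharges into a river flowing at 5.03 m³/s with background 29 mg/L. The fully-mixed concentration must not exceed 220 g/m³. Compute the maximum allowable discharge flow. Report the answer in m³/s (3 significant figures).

Mass balance at complete mixing: C_std·(Q_w + Q_r) = Q_w·C_e + Q_r·C_b.
Rearranging, Q_w = Q_r·(C_std − C_b)/(C_e − C_std) = 5.03·(220 − 29) / (600 − 220) = 2.528 m³/s.

2.53 m³/s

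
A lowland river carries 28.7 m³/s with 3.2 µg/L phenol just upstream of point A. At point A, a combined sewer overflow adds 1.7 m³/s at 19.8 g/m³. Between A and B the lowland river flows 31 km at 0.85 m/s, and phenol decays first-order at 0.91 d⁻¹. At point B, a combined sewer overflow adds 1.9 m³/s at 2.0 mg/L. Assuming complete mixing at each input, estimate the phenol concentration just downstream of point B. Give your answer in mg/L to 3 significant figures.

0.829 mg/L

3.2 µg/L = 0.0032 mg/L.
After input A: C = (28.7·0.0032 + 1.7·19.8) / 30.4 = 1.11 mg/L.
Over the 31 km reach to input B (t = 3.647e+04 s = 0.4221 d), decay gives C = 1.11·exp(−0.91·0.4221) = 0.7561 mg/L.
After input B: C = (30.4·0.7561 + 1.9·2) / 32.3 = 0.8293 mg/L.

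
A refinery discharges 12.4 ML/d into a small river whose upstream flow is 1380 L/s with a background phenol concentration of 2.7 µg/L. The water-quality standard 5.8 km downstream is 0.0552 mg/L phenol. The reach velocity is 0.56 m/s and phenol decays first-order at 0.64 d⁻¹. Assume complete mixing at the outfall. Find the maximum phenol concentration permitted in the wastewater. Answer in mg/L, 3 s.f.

12.4 ML/d = 0.1435 m³/s.
1380 L/s = 1.38 m³/s.
2.7 µg/L = 0.0027 mg/L.
Travel time to the compliance point: t = 5800/0.56 = 1.036e+04 s = 0.1199 d; decay factor exp(−0.64·0.1199) = 0.9261.
So the concentration just after mixing may be at most 0.0552/0.9261 = 0.0596 mg/L.
Mass balance: 0.0596·1.524 = 0.1435·Cₑ + 1.38·0.0027.
Cₑ = (0.0908 − 0.003726) / 0.1435 = 0.6067 mg/L.

0.607 mg/L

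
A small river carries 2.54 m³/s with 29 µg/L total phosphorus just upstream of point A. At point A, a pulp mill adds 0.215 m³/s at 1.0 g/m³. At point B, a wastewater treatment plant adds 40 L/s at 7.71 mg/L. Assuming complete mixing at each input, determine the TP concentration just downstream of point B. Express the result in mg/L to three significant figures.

29 µg/L = 0.029 mg/L.
After input A: C = (2.54·0.029 + 0.215·1) / 2.755 = 0.1048 mg/L.
40 L/s = 0.04 m³/s.
After input B: C = (2.755·0.1048 + 0.04·7.71) / 2.795 = 0.2136 mg/L.

0.214 mg/L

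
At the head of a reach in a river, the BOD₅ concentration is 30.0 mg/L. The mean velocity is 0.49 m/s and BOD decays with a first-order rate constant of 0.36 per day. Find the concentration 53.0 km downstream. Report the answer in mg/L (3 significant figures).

Travel time t = 53.0 km / 0.49 m/s = 5.3e+04/0.49 = 1.082e+05 s = 1.252 d.
First-order decay: C = 30.0·exp(−0.36·1.252) = 30.0·0.6372 = 19.12 mg/L.

19.1 mg/L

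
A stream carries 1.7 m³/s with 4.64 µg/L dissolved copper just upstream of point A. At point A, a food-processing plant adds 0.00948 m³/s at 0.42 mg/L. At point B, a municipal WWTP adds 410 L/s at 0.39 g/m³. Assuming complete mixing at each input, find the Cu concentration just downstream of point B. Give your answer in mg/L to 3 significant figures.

4.64 µg/L = 0.00464 mg/L.
After input A: C = (1.7·0.00464 + 0.00948·0.42) / 1.709 = 0.006943 mg/L.
410 L/s = 0.41 m³/s.
After input B: C = (1.709·0.006943 + 0.41·0.39) / 2.119 = 0.08104 mg/L.

0.0810 mg/L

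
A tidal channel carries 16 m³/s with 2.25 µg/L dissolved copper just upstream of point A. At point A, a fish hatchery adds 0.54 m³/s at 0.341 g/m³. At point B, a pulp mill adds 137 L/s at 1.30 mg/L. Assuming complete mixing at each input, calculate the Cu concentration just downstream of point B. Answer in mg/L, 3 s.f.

2.25 µg/L = 0.00225 mg/L.
After input A: C = (16·0.00225 + 0.54·0.341) / 16.54 = 0.01331 mg/L.
137 L/s = 0.137 m³/s.
After input B: C = (16.54·0.01331 + 0.137·1.3) / 16.68 = 0.02388 mg/L.

0.0239 mg/L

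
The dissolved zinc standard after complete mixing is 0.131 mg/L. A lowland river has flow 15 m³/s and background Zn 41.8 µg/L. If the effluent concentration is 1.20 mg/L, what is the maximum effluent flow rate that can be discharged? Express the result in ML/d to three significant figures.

41.8 µg/L = 0.0418 mg/L.
Mass balance at complete mixing: C_std·(Q_w + Q_r) = Q_w·C_e + Q_r·C_b.
Rearranging, Q_w = Q_r·(C_std − C_b)/(C_e − C_std) = 15·(0.131 − 0.0418) / (1.2 − 0.131) = 1.252 m³/s.
= 108.1 ML/d.

108 ML/d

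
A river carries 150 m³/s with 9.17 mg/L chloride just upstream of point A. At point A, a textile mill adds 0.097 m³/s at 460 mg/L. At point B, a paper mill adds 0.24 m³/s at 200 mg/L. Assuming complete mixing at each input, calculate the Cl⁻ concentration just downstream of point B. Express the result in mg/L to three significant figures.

After input A: C = (150·9.17 + 0.097·460) / 150.1 = 9.461 mg/L.
After input B: C = (150.1·9.461 + 0.24·200) / 150.3 = 9.766 mg/L.

9.77 mg/L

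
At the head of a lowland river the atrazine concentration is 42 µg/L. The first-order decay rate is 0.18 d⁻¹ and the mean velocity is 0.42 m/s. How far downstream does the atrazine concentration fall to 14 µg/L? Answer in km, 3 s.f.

221 km

From C = C₀·e^(−kt), t = ln(C₀/C)/k = ln(42/14)/0.18 = 1.099/0.18 = 6.103 d.
Distance = v·t = 0.42 m/s × 5.273e+05 s = 2.215e+05 m = 221.5 km.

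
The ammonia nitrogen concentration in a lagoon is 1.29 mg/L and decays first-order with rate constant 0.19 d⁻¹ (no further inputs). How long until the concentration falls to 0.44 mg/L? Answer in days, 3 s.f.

5.66 d

t = ln(C₀/C)/k = ln(1.29/0.44)/0.19 = 1.076/0.19 = 5.661 d.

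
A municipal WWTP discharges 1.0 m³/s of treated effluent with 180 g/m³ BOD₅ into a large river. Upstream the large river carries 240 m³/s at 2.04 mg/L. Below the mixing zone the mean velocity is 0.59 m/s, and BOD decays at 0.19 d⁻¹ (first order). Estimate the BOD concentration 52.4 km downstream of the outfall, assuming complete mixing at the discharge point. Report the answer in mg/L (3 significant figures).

After complete mixing, C₀ = (1·180 + 240·2.04) / 241 = 2.778 mg/L.
Travel time t = 5.24e+04 m / 0.59 m/s = 8.881e+04 s = 1.028 d.
C = 2.778·exp(−0.19·1.028) = 2.778·0.8226 = 2.285 mg/L.

2.29 mg/L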